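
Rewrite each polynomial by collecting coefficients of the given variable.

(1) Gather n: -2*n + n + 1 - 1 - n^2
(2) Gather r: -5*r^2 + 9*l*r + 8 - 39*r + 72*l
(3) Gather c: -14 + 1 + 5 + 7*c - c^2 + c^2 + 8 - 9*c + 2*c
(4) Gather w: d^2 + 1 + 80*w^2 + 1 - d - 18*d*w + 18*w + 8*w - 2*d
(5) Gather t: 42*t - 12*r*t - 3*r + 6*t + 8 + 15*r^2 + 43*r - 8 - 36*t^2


(1) = -n^2 - n
(2) = 72*l - 5*r^2 + r*(9*l - 39) + 8
(3) = 0
(4) = d^2 - 3*d + 80*w^2 + w*(26 - 18*d) + 2
(5) = 15*r^2 + 40*r - 36*t^2 + t*(48 - 12*r)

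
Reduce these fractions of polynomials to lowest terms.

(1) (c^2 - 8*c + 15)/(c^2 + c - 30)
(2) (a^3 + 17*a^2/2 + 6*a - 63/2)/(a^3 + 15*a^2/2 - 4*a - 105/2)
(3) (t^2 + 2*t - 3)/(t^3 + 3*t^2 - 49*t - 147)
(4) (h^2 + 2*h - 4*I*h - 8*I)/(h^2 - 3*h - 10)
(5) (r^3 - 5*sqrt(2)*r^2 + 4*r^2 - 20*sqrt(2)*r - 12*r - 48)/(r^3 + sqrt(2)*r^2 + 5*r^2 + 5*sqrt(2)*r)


(1) = (c - 3)/(c + 6)
(2) = (2*a - 3)/(2*a - 5)
(3) = (t - 1)/(t^2 - 49)
(4) = (h - 4*I)/(h - 5)
(5) = (r^2 + r*(4 - 6*sqrt(2)) - 24*sqrt(2))/(r^2 + 5*r)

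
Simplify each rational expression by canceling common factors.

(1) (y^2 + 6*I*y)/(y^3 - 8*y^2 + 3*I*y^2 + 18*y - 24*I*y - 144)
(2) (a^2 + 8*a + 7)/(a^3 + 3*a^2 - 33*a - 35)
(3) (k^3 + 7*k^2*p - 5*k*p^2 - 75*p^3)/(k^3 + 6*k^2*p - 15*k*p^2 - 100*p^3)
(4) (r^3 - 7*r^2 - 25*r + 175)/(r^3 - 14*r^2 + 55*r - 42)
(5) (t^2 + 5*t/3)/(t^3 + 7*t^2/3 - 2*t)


(1) = y/(y^2 + y*(-8 - 3*I) + 24*I)
(2) = 1/(a - 5)
(3) = (-k + 3*p)/(-k + 4*p)
(4) = (r^2 - 25)/(r^2 - 7*r + 6)
(5) = (3*t + 5)/(3*t^2 + 7*t - 6)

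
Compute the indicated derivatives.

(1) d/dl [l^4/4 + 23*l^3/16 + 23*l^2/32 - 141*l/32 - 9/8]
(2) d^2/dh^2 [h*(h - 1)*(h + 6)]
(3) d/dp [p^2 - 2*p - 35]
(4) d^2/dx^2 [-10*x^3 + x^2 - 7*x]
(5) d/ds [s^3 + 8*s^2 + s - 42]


(1) = l^3 + 69*l^2/16 + 23*l/16 - 141/32
(2) = 6*h + 10
(3) = 2*p - 2
(4) = 2 - 60*x
(5) = 3*s^2 + 16*s + 1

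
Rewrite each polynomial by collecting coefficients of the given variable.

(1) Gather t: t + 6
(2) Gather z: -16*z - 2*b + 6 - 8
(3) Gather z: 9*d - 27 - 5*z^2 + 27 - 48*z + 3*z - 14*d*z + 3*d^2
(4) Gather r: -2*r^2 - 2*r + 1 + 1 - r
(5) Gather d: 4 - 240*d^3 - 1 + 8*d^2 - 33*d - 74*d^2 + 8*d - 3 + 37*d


(1) = t + 6
(2) = -2*b - 16*z - 2
(3) = 3*d^2 + 9*d - 5*z^2 + z*(-14*d - 45)
(4) = -2*r^2 - 3*r + 2
(5) = -240*d^3 - 66*d^2 + 12*d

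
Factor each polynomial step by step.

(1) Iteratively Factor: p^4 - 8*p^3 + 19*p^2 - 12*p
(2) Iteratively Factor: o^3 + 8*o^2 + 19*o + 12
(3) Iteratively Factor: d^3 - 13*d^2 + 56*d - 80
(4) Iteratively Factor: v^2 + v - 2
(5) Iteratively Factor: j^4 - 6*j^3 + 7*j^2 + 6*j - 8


(1) = (p - 3)*(p^3 - 5*p^2 + 4*p) = (p - 3)*(p - 1)*(p^2 - 4*p) = (p - 4)*(p - 3)*(p - 1)*(p)
(2) = (o + 1)*(o^2 + 7*o + 12) = (o + 1)*(o + 4)*(o + 3)
(3) = (d - 5)*(d^2 - 8*d + 16) = (d - 5)*(d - 4)*(d - 4)
(4) = (v - 1)*(v + 2)
(5) = (j - 4)*(j^3 - 2*j^2 - j + 2) = (j - 4)*(j + 1)*(j^2 - 3*j + 2) = (j - 4)*(j - 1)*(j + 1)*(j - 2)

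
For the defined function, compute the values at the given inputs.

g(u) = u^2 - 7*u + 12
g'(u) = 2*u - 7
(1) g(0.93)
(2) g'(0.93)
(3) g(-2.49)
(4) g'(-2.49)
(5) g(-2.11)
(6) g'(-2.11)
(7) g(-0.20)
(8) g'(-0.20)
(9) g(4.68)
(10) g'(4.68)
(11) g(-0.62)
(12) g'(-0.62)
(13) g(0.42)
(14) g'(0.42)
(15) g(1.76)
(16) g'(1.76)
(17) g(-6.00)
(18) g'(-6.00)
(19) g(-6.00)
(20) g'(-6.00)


(1) = 6.35
(2) = -5.14
(3) = 35.63
(4) = -11.98
(5) = 31.22
(6) = -11.22
(7) = 13.44
(8) = -7.40
(9) = 1.14
(10) = 2.36
(11) = 16.72
(12) = -8.24
(13) = 9.24
(14) = -6.16
(15) = 2.78
(16) = -3.48
(17) = 90.00
(18) = -19.00
(19) = 90.00
(20) = -19.00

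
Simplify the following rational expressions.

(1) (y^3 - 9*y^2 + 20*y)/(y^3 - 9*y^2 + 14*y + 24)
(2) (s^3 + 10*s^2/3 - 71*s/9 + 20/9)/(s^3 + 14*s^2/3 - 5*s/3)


(1) = (y^2 - 5*y)/(y^2 - 5*y - 6)
(2) = (3*s - 4)/(3*s)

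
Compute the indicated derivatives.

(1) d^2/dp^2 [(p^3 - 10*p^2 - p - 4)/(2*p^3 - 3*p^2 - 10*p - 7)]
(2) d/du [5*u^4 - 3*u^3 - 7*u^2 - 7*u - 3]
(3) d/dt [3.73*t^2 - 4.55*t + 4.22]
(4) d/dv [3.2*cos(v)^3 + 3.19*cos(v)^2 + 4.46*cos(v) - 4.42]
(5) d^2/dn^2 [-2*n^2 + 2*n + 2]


(1) = 4*(-17*p^6 + 24*p^5 - 297*p^4 - 219*p^3 + 444*p^2 - 159*p - 368)/(8*p^9 - 36*p^8 - 66*p^7 + 249*p^6 + 582*p^5 - 249*p^4 - 1966*p^3 - 2541*p^2 - 1470*p - 343)
(2) = 20*u^3 - 9*u^2 - 14*u - 7
(3) = 7.46*t - 4.55
(4) = (9.6*sin(v)^2 - 6.38*cos(v) - 14.06)*sin(v)
(5) = -4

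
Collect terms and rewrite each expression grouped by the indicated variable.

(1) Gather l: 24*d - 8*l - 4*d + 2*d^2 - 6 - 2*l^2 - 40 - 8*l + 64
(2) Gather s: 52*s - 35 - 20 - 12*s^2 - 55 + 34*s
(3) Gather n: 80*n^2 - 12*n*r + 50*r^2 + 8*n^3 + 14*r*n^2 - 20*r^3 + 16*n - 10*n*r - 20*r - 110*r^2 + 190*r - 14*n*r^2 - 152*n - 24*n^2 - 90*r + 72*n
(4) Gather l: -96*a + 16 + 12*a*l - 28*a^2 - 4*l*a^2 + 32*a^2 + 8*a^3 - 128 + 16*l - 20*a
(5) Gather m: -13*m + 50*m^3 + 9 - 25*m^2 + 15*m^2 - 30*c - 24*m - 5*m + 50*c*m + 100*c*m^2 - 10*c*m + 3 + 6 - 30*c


(1) = 2*d^2 + 20*d - 2*l^2 - 16*l + 18
(2) = -12*s^2 + 86*s - 110
(3) = 8*n^3 + n^2*(14*r + 56) + n*(-14*r^2 - 22*r - 64) - 20*r^3 - 60*r^2 + 80*r
(4) = 8*a^3 + 4*a^2 - 116*a + l*(-4*a^2 + 12*a + 16) - 112
(5) = -60*c + 50*m^3 + m^2*(100*c - 10) + m*(40*c - 42) + 18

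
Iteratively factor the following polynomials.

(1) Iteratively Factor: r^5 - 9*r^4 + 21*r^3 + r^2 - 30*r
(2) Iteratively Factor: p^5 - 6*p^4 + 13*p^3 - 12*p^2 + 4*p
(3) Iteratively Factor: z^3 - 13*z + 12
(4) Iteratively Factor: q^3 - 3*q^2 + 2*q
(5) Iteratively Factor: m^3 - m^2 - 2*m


(1) = (r - 5)*(r^4 - 4*r^3 + r^2 + 6*r) = (r - 5)*(r + 1)*(r^3 - 5*r^2 + 6*r) = (r - 5)*(r - 3)*(r + 1)*(r^2 - 2*r) = (r - 5)*(r - 3)*(r - 2)*(r + 1)*(r)
(2) = (p - 1)*(p^4 - 5*p^3 + 8*p^2 - 4*p) = (p - 2)*(p - 1)*(p^3 - 3*p^2 + 2*p) = (p - 2)^2*(p - 1)*(p^2 - p) = (p - 2)^2*(p - 1)^2*(p)
(3) = (z - 3)*(z^2 + 3*z - 4) = (z - 3)*(z - 1)*(z + 4)
(4) = (q)*(q^2 - 3*q + 2) = q*(q - 1)*(q - 2)
(5) = (m)*(m^2 - m - 2) = m*(m - 2)*(m + 1)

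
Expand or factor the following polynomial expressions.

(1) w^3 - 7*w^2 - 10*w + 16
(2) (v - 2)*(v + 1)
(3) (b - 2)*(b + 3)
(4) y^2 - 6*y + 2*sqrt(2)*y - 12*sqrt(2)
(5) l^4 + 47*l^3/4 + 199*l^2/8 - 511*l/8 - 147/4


(1) = (w - 8)*(w - 1)*(w + 2)
(2) = v^2 - v - 2
(3) = b^2 + b - 6
(4) = (y - 6)*(y + 2*sqrt(2))
(5) = (l - 7/4)*(l + 1/2)*(l + 6)*(l + 7)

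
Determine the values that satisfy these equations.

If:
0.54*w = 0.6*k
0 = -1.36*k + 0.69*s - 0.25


Then:
k = 0.9*w
s = 1.77391304347826*w + 0.36231884057971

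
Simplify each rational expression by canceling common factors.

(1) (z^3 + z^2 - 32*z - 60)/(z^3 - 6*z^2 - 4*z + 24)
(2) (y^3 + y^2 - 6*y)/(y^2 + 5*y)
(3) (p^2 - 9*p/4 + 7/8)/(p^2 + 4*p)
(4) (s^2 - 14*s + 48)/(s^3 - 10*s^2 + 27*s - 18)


(1) = (z + 5)/(z - 2)
(2) = (y^2 + y - 6)/(y + 5)
(3) = (8*p^2 - 18*p + 7)/(8*p^2 + 32*p)
(4) = (s - 8)/(s^2 - 4*s + 3)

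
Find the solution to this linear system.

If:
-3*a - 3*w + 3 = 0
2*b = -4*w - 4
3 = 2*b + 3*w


Then:
a = 8
b = 12
w = -7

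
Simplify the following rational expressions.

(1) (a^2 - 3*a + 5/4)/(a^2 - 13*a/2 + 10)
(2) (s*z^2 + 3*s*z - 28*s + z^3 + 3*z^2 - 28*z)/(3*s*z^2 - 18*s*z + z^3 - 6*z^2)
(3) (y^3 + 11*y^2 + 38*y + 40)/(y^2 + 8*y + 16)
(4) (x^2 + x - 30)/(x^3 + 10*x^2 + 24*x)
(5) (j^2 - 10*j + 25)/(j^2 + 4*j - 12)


(1) = (2*a - 1)/(2*a - 8)
(2) = (s*z^2 + 3*s*z - 28*s + z^3 + 3*z^2 - 28*z)/(3*s*z^2 - 18*s*z + z^3 - 6*z^2)
(3) = (y^2 + 7*y + 10)/(y + 4)
(4) = (x - 5)/(x^2 + 4*x)
(5) = (j^2 - 10*j + 25)/(j^2 + 4*j - 12)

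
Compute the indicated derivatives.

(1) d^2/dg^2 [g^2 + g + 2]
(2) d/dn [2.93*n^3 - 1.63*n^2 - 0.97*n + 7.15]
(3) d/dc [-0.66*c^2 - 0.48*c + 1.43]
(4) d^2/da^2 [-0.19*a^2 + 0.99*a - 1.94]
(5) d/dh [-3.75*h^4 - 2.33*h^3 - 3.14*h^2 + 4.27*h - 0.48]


(1) = 2
(2) = 8.79*n^2 - 3.26*n - 0.97
(3) = -1.32*c - 0.48
(4) = -0.380000000000000
(5) = -15.0*h^3 - 6.99*h^2 - 6.28*h + 4.27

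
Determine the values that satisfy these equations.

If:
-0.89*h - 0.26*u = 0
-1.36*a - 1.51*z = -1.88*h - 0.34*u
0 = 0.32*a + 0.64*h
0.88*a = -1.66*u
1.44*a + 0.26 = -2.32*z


Then:
No Solution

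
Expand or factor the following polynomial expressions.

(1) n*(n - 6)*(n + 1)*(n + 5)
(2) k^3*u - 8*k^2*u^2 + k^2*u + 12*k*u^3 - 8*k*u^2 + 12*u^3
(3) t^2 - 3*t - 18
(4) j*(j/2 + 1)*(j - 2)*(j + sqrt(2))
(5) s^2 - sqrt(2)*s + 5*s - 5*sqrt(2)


(1) = n^4 - 31*n^2 - 30*n
(2) = (k - 6*u)*(k - 2*u)*(k*u + u)
(3) = (t - 6)*(t + 3)
(4) = j^4/2 + sqrt(2)*j^3/2 - 2*j^2 - 2*sqrt(2)*j
(5) = (s + 5)*(s - sqrt(2))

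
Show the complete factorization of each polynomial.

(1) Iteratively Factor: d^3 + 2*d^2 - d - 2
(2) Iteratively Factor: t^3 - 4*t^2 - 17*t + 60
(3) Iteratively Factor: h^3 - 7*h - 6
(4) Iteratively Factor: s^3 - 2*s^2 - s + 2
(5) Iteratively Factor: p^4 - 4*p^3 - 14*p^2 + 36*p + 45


(1) = (d - 1)*(d^2 + 3*d + 2) = (d - 1)*(d + 2)*(d + 1)
(2) = (t + 4)*(t^2 - 8*t + 15) = (t - 3)*(t + 4)*(t - 5)
(3) = (h + 1)*(h^2 - h - 6) = (h + 1)*(h + 2)*(h - 3)
(4) = (s + 1)*(s^2 - 3*s + 2) = (s - 1)*(s + 1)*(s - 2)
(5) = (p + 3)*(p^3 - 7*p^2 + 7*p + 15) = (p - 3)*(p + 3)*(p^2 - 4*p - 5) = (p - 3)*(p + 1)*(p + 3)*(p - 5)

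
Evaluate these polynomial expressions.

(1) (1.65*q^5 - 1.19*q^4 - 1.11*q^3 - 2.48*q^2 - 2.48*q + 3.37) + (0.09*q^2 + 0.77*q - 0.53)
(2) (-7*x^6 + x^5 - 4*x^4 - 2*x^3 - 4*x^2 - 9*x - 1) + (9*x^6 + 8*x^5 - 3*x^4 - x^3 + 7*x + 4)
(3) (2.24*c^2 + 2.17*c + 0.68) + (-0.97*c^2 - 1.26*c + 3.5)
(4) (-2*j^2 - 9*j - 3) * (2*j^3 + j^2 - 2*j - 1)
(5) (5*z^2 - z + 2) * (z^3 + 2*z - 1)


(1) = 1.65*q^5 - 1.19*q^4 - 1.11*q^3 - 2.39*q^2 - 1.71*q + 2.84
(2) = 2*x^6 + 9*x^5 - 7*x^4 - 3*x^3 - 4*x^2 - 2*x + 3
(3) = 1.27*c^2 + 0.91*c + 4.18
(4) = -4*j^5 - 20*j^4 - 11*j^3 + 17*j^2 + 15*j + 3
(5) = 5*z^5 - z^4 + 12*z^3 - 7*z^2 + 5*z - 2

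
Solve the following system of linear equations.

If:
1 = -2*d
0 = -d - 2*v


Then:
d = -1/2
v = 1/4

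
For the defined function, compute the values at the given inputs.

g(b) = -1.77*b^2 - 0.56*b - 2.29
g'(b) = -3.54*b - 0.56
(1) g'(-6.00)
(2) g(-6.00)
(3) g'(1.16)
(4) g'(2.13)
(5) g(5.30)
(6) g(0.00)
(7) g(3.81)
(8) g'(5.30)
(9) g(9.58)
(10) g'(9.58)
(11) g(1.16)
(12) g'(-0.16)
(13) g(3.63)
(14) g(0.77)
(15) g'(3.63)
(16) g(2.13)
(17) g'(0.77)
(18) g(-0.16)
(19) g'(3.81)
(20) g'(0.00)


(1) = 20.68
(2) = -62.65
(3) = -4.67
(4) = -8.10
(5) = -54.98
(6) = -2.29
(7) = -30.12
(8) = -19.32
(9) = -170.10
(10) = -34.47
(11) = -5.32
(12) = 0.01
(13) = -27.65
(14) = -3.77
(15) = -13.41
(16) = -11.51
(17) = -3.29
(18) = -2.25
(19) = -14.05
(20) = -0.56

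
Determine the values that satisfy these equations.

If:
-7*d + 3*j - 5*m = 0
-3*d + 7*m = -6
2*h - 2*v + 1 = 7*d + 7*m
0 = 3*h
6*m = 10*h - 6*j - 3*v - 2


Then:
d = 17/82
h = 0
j = -98/123
m = -63/82
v = 101/41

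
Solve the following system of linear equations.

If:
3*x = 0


Then:
x = 0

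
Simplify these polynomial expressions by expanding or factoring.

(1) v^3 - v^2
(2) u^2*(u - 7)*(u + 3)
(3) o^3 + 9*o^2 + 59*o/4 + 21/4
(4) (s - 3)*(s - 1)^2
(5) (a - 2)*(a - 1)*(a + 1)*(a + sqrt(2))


(1) = v^2*(v - 1)
(2) = u^4 - 4*u^3 - 21*u^2
(3) = (o + 1/2)*(o + 3/2)*(o + 7)
(4) = s^3 - 5*s^2 + 7*s - 3
(5) = a^4 - 2*a^3 + sqrt(2)*a^3 - 2*sqrt(2)*a^2 - a^2 - sqrt(2)*a + 2*a + 2*sqrt(2)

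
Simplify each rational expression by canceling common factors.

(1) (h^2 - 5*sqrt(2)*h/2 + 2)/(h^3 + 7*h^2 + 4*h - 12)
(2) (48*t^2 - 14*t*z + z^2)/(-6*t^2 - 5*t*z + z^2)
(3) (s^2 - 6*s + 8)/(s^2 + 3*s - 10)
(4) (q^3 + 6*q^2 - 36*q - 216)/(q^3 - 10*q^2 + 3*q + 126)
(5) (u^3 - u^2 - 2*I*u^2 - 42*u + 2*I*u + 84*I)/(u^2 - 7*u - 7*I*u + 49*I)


(1) = (2*h^2 - 5*sqrt(2)*h + 4)/(2*h^3 + 14*h^2 + 8*h - 24)
(2) = (-8*t + z)/(t + z)
(3) = (s - 4)/(s + 5)
(4) = (q^2 + 12*q + 36)/(q^2 - 4*q - 21)
(5) = (u^2 + u*(6 - 2*I) - 12*I)/(u - 7*I)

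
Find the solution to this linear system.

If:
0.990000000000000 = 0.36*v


Then:
v = 2.75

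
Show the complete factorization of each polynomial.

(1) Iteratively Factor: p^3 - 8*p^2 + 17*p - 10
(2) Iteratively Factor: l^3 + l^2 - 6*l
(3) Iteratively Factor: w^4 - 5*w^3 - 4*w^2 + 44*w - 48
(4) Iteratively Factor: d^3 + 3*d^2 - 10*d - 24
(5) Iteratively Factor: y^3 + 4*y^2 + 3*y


(1) = (p - 1)*(p^2 - 7*p + 10) = (p - 5)*(p - 1)*(p - 2)
(2) = (l)*(l^2 + l - 6) = l*(l - 2)*(l + 3)
(3) = (w - 2)*(w^3 - 3*w^2 - 10*w + 24) = (w - 2)*(w + 3)*(w^2 - 6*w + 8) = (w - 4)*(w - 2)*(w + 3)*(w - 2)
(4) = (d + 2)*(d^2 + d - 12) = (d - 3)*(d + 2)*(d + 4)
(5) = (y + 1)*(y^2 + 3*y) = (y + 1)*(y + 3)*(y)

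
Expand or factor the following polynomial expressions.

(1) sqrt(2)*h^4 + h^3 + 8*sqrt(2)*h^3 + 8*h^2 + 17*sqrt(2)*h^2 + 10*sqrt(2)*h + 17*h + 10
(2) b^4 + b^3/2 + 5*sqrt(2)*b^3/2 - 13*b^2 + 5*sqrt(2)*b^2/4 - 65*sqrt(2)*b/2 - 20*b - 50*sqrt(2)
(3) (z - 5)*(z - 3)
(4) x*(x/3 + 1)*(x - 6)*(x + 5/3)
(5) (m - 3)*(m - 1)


(1) = (h + 1)*(h + 2)*(h + 5)*(sqrt(2)*h + 1)
(2) = (b - 4)*(b + 2)*(b + 5/2)*(b + 5*sqrt(2)/2)
(3) = z^2 - 8*z + 15
(4) = x^4/3 - 4*x^3/9 - 23*x^2/3 - 10*x
(5) = m^2 - 4*m + 3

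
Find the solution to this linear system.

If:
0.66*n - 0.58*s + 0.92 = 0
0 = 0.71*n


Then:
n = 0.00
s = 1.59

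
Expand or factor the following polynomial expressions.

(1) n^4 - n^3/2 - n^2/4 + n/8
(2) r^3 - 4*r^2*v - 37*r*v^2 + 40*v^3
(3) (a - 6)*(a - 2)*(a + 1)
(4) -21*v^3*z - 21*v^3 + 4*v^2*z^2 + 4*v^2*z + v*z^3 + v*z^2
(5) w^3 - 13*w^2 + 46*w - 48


(1) = n*(n - 1/2)^2*(n + 1/2)
(2) = (r - 8*v)*(r - v)*(r + 5*v)
(3) = a^3 - 7*a^2 + 4*a + 12
(4) = (-3*v + z)*(7*v + z)*(v*z + v)
(5) = (w - 8)*(w - 3)*(w - 2)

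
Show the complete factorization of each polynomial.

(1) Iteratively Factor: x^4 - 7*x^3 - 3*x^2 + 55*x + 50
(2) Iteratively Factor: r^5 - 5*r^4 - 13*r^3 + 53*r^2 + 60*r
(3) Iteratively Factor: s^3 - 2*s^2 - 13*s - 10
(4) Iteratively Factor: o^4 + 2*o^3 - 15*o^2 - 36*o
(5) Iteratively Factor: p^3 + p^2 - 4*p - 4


(1) = (x + 2)*(x^3 - 9*x^2 + 15*x + 25) = (x - 5)*(x + 2)*(x^2 - 4*x - 5) = (x - 5)^2*(x + 2)*(x + 1)
(2) = (r - 5)*(r^4 - 13*r^2 - 12*r) = r*(r - 5)*(r^3 - 13*r - 12) = r*(r - 5)*(r - 4)*(r^2 + 4*r + 3) = r*(r - 5)*(r - 4)*(r + 1)*(r + 3)
(3) = (s + 1)*(s^2 - 3*s - 10) = (s + 1)*(s + 2)*(s - 5)
(4) = (o - 4)*(o^3 + 6*o^2 + 9*o) = o*(o - 4)*(o^2 + 6*o + 9) = o*(o - 4)*(o + 3)*(o + 3)
(5) = (p + 1)*(p^2 - 4) = (p - 2)*(p + 1)*(p + 2)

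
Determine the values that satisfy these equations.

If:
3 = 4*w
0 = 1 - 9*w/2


Then:
No Solution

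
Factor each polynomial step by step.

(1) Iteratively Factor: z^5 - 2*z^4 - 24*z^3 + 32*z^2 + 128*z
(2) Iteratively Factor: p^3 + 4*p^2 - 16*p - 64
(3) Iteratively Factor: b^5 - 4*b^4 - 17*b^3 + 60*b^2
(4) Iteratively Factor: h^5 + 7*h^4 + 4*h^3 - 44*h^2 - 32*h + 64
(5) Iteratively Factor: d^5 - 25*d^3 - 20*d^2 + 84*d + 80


(1) = (z + 4)*(z^4 - 6*z^3 + 32*z) = (z - 4)*(z + 4)*(z^3 - 2*z^2 - 8*z) = (z - 4)^2*(z + 4)*(z^2 + 2*z) = z*(z - 4)^2*(z + 4)*(z + 2)
(2) = (p - 4)*(p^2 + 8*p + 16) = (p - 4)*(p + 4)*(p + 4)
(3) = (b - 5)*(b^4 + b^3 - 12*b^2) = b*(b - 5)*(b^3 + b^2 - 12*b) = b*(b - 5)*(b - 3)*(b^2 + 4*b) = b*(b - 5)*(b - 3)*(b + 4)*(b)
(4) = (h + 2)*(h^4 + 5*h^3 - 6*h^2 - 32*h + 32) = (h - 1)*(h + 2)*(h^3 + 6*h^2 - 32) = (h - 1)*(h + 2)*(h + 4)*(h^2 + 2*h - 8) = (h - 1)*(h + 2)*(h + 4)^2*(h - 2)
(5) = (d + 4)*(d^4 - 4*d^3 - 9*d^2 + 16*d + 20) = (d + 2)*(d + 4)*(d^3 - 6*d^2 + 3*d + 10) = (d - 2)*(d + 2)*(d + 4)*(d^2 - 4*d - 5) = (d - 5)*(d - 2)*(d + 2)*(d + 4)*(d + 1)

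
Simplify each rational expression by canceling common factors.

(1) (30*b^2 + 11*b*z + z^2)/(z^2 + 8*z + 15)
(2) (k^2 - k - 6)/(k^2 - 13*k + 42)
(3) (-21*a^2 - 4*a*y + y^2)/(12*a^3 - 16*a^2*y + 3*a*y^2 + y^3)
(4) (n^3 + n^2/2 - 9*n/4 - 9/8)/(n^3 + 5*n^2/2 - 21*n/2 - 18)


(1) = (30*b^2 + 11*b*z + z^2)/(z^2 + 8*z + 15)
(2) = (k^2 - k - 6)/(k^2 - 13*k + 42)
(3) = (-21*a^2 - 4*a*y + y^2)/(12*a^3 - 16*a^2*y + 3*a*y^2 + y^3)
(4) = (4*n^2 - 4*n - 3)/(4*n^2 + 4*n - 48)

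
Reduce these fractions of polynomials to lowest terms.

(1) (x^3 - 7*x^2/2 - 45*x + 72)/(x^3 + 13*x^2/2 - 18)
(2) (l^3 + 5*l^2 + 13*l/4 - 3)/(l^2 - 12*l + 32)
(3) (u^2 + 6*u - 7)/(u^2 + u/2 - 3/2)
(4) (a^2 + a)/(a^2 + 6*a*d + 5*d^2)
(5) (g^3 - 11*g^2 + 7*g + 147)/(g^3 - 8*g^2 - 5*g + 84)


(1) = (x - 8)/(x + 2)
(2) = (4*l^3 + 20*l^2 + 13*l - 12)/(4*l^2 - 48*l + 128)
(3) = (2*u + 14)/(2*u + 3)
(4) = (a^2 + a)/(a^2 + 6*a*d + 5*d^2)
(5) = (g - 7)/(g - 4)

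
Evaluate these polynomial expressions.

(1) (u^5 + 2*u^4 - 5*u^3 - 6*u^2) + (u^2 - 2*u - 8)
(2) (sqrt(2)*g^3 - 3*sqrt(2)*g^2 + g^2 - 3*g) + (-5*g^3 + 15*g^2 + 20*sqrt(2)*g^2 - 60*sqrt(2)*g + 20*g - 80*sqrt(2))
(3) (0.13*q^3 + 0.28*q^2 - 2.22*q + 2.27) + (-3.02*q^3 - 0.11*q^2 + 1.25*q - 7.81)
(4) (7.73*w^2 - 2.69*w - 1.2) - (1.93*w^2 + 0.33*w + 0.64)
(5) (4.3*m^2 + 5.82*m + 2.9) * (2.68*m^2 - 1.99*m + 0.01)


(1) = u^5 + 2*u^4 - 5*u^3 - 5*u^2 - 2*u - 8
(2) = -5*g^3 + sqrt(2)*g^3 + 16*g^2 + 17*sqrt(2)*g^2 - 60*sqrt(2)*g + 17*g - 80*sqrt(2)
(3) = -2.89*q^3 + 0.17*q^2 - 0.97*q - 5.54
(4) = 5.8*w^2 - 3.02*w - 1.84
(5) = 11.524*m^4 + 7.0406*m^3 - 3.7668*m^2 - 5.7128*m + 0.029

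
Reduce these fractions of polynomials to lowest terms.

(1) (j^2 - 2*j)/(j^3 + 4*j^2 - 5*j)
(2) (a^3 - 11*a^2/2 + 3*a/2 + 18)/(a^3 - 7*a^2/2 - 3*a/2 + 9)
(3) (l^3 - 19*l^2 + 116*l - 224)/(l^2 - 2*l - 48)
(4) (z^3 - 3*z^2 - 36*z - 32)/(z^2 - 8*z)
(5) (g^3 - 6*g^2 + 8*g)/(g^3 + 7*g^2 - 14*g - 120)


(1) = (j - 2)/(j^2 + 4*j - 5)
(2) = (a - 4)/(a - 2)
(3) = (l^2 - 11*l + 28)/(l + 6)
(4) = (z^2 + 5*z + 4)/z
(5) = (g^2 - 2*g)/(g^2 + 11*g + 30)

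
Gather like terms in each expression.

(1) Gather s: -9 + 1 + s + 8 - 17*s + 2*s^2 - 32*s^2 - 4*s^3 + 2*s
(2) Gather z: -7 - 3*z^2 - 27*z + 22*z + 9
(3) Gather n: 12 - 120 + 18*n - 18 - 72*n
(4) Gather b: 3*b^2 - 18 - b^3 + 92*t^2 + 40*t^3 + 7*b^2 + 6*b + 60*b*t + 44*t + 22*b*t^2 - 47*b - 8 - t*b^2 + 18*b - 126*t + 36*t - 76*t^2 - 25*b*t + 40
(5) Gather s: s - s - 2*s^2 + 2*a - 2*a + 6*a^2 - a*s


(1) = -4*s^3 - 30*s^2 - 14*s
(2) = -3*z^2 - 5*z + 2
(3) = -54*n - 126
(4) = -b^3 + b^2*(10 - t) + b*(22*t^2 + 35*t - 23) + 40*t^3 + 16*t^2 - 46*t + 14
(5) = 6*a^2 - a*s - 2*s^2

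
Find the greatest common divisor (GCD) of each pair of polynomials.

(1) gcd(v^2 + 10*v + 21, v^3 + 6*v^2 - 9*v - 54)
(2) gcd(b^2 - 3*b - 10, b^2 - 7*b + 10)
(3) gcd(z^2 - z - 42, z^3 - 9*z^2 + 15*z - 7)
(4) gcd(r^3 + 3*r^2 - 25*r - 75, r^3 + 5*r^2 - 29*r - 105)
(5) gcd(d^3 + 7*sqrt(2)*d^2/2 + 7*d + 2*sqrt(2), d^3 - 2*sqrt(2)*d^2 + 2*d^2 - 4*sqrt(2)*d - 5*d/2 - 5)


(1) = gcd((v + 3)*(v + 7), (v - 3)*(v + 3)*(v + 6)) = v + 3
(2) = b - 5
(3) = gcd((z - 7)*(z + 6), (z - 7)*(z - 1)^2) = z - 7
(4) = r^2 - 2*r - 15
(5) = gcd((d + sqrt(2)/2)*(d + sqrt(2))*(d + 2*sqrt(2)), (d + 2)*(d - 5*sqrt(2)/2)*(d + sqrt(2)/2)) = d + sqrt(2)/2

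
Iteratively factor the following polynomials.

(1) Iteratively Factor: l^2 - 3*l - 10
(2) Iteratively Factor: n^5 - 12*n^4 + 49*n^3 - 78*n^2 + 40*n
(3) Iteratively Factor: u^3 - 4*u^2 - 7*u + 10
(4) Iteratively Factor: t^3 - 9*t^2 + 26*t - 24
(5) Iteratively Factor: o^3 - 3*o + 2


(1) = (l - 5)*(l + 2)
(2) = (n - 4)*(n^4 - 8*n^3 + 17*n^2 - 10*n) = (n - 5)*(n - 4)*(n^3 - 3*n^2 + 2*n) = n*(n - 5)*(n - 4)*(n^2 - 3*n + 2) = n*(n - 5)*(n - 4)*(n - 1)*(n - 2)
(3) = (u - 5)*(u^2 + u - 2) = (u - 5)*(u - 1)*(u + 2)
(4) = (t - 4)*(t^2 - 5*t + 6) = (t - 4)*(t - 3)*(t - 2)
(5) = (o - 1)*(o^2 + o - 2) = (o - 1)^2*(o + 2)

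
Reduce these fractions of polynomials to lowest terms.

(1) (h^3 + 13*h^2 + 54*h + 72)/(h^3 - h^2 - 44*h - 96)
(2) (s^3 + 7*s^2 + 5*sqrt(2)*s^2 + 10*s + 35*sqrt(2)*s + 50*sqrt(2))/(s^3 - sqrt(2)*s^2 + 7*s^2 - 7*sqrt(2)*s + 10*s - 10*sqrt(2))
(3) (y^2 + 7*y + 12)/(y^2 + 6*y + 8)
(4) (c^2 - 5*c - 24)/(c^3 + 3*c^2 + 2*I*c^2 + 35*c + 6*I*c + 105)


(1) = (h + 6)/(h - 8)
(2) = (s + 5*sqrt(2))/(s - sqrt(2))
(3) = (y + 3)/(y + 2)
(4) = (c - 8)/(c^2 + 2*I*c + 35)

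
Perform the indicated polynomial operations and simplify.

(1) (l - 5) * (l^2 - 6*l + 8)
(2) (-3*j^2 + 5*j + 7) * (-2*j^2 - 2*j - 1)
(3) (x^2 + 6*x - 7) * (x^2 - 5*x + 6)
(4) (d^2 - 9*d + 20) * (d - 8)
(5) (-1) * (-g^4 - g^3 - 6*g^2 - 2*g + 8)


(1) = l^3 - 11*l^2 + 38*l - 40
(2) = 6*j^4 - 4*j^3 - 21*j^2 - 19*j - 7
(3) = x^4 + x^3 - 31*x^2 + 71*x - 42
(4) = d^3 - 17*d^2 + 92*d - 160
(5) = g^4 + g^3 + 6*g^2 + 2*g - 8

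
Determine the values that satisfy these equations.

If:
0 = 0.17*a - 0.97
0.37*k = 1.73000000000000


Then:
a = 5.71
k = 4.68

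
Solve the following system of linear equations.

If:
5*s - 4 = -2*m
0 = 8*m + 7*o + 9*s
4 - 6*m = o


Then:
m = 44/47
o = -76/47
s = 20/47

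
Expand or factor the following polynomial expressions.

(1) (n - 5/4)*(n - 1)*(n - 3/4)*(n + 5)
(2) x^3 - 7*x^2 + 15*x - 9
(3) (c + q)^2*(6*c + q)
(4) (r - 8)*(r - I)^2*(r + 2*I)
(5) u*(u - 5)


(1) = n^4 + 2*n^3 - 193*n^2/16 + 55*n/4 - 75/16
(2) = (x - 3)^2*(x - 1)
(3) = 6*c^3 + 13*c^2*q + 8*c*q^2 + q^3
(4) = r^4 - 8*r^3 + 3*r^2 - 24*r - 2*I*r + 16*I
(5) = u^2 - 5*u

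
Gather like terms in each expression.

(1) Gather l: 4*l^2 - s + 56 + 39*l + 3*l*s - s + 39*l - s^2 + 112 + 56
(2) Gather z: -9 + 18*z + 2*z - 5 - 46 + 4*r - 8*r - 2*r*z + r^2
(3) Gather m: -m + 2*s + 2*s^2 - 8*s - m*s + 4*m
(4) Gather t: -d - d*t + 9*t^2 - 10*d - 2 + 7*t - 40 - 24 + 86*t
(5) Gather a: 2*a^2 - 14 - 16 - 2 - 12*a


(1) = 4*l^2 + l*(3*s + 78) - s^2 - 2*s + 224
(2) = r^2 - 4*r + z*(20 - 2*r) - 60
(3) = m*(3 - s) + 2*s^2 - 6*s
(4) = -11*d + 9*t^2 + t*(93 - d) - 66
(5) = 2*a^2 - 12*a - 32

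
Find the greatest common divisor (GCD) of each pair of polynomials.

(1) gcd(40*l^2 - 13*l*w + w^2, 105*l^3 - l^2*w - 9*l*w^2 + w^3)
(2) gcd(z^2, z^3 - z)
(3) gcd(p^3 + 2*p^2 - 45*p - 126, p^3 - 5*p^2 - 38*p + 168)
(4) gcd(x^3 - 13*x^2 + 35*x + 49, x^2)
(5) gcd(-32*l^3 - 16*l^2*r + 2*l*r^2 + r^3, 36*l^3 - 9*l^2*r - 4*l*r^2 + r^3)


(1) = -5*l + w
(2) = gcd(z^2, z*(z - 1)*(z + 1)) = z
(3) = p^2 - p - 42
(4) = 1
(5) = gcd((-4*l + r)*(2*l + r)*(4*l + r), (-4*l + r)*(-3*l + r)*(3*l + r)) = -4*l + r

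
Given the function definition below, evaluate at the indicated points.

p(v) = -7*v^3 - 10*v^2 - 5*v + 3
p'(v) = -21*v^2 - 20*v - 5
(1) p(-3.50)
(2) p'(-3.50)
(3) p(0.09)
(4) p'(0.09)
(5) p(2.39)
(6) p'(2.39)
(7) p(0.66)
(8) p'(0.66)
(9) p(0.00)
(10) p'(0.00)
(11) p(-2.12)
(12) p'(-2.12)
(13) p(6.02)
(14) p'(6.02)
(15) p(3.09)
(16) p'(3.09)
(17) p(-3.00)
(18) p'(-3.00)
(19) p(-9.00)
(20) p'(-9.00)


(1) = 198.12
(2) = -192.25
(3) = 2.46
(4) = -6.97
(5) = -161.63
(6) = -172.75
(7) = -6.67
(8) = -27.35
(9) = 3.00
(10) = -5.00
(11) = 35.35
(12) = -56.98
(13) = -1916.67
(14) = -886.45
(15) = -314.46
(16) = -267.31
(17) = 117.00
(18) = -134.00
(19) = 4341.00
(20) = -1526.00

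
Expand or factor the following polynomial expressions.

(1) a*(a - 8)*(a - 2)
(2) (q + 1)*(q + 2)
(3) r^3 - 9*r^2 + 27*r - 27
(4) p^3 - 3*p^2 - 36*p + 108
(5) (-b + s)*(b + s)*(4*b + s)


(1) = a^3 - 10*a^2 + 16*a
(2) = q^2 + 3*q + 2
(3) = (r - 3)^3
(4) = (p - 6)*(p - 3)*(p + 6)
(5) = -4*b^3 - b^2*s + 4*b*s^2 + s^3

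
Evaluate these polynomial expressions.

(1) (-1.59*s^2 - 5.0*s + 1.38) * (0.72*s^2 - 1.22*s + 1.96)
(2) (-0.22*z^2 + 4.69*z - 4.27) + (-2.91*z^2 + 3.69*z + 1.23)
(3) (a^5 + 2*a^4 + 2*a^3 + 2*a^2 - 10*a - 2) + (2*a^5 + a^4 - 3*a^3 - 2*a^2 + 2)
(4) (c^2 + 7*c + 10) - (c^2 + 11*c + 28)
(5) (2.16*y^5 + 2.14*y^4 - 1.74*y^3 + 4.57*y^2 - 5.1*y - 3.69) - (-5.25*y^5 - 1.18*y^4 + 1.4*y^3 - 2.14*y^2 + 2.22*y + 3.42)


(1) = -1.1448*s^4 - 1.6602*s^3 + 3.9772*s^2 - 11.4836*s + 2.7048
(2) = -3.13*z^2 + 8.38*z - 3.04
(3) = 3*a^5 + 3*a^4 - a^3 - 10*a
(4) = -4*c - 18
(5) = 7.41*y^5 + 3.32*y^4 - 3.14*y^3 + 6.71*y^2 - 7.32*y - 7.11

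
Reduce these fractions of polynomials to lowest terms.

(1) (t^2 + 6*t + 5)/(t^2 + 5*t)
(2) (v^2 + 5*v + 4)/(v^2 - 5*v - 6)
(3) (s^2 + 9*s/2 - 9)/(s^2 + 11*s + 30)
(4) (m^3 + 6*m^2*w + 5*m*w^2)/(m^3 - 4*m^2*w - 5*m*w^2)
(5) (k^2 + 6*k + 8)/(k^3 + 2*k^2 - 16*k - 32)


(1) = (t + 1)/t
(2) = (v + 4)/(v - 6)
(3) = (2*s - 3)/(2*s + 10)
(4) = (-m - 5*w)/(-m + 5*w)
(5) = 1/(k - 4)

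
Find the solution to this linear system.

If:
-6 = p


Then:
p = -6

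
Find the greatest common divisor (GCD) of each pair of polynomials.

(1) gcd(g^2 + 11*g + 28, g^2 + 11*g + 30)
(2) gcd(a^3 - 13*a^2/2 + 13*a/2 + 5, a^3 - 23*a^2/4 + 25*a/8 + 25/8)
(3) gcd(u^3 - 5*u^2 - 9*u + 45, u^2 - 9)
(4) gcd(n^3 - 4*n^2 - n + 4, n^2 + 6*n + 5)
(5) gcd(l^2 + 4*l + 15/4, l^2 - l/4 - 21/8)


(1) = 1
(2) = a^2 - 9*a/2 - 5/2
(3) = u^2 - 9
(4) = n + 1
(5) = l + 3/2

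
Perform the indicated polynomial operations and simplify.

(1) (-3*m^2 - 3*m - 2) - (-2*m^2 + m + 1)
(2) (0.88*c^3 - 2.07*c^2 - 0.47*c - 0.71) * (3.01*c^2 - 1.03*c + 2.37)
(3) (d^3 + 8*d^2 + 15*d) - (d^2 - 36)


(1) = -m^2 - 4*m - 3
(2) = 2.6488*c^5 - 7.1371*c^4 + 2.803*c^3 - 6.5589*c^2 - 0.3826*c - 1.6827
(3) = d^3 + 7*d^2 + 15*d + 36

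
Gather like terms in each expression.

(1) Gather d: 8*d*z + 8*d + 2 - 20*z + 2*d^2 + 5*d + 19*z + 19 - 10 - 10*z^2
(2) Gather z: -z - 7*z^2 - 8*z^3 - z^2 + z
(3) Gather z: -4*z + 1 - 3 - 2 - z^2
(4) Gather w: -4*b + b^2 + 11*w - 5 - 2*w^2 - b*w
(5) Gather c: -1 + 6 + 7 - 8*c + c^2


(1) = 2*d^2 + d*(8*z + 13) - 10*z^2 - z + 11
(2) = -8*z^3 - 8*z^2
(3) = -z^2 - 4*z - 4
(4) = b^2 - 4*b - 2*w^2 + w*(11 - b) - 5
(5) = c^2 - 8*c + 12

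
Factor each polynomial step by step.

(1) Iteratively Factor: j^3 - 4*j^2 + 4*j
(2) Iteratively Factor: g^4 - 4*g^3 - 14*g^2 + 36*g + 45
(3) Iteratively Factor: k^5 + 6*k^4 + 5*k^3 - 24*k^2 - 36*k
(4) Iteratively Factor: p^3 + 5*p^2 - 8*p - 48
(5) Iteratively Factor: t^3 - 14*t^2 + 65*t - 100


(1) = (j - 2)*(j^2 - 2*j) = (j - 2)^2*(j)
(2) = (g + 1)*(g^3 - 5*g^2 - 9*g + 45) = (g - 5)*(g + 1)*(g^2 - 9) = (g - 5)*(g + 1)*(g + 3)*(g - 3)
(3) = (k + 3)*(k^4 + 3*k^3 - 4*k^2 - 12*k) = k*(k + 3)*(k^3 + 3*k^2 - 4*k - 12) = k*(k + 3)^2*(k^2 - 4) = k*(k - 2)*(k + 3)^2*(k + 2)
(4) = (p - 3)*(p^2 + 8*p + 16) = (p - 3)*(p + 4)*(p + 4)
(5) = (t - 5)*(t^2 - 9*t + 20) = (t - 5)^2*(t - 4)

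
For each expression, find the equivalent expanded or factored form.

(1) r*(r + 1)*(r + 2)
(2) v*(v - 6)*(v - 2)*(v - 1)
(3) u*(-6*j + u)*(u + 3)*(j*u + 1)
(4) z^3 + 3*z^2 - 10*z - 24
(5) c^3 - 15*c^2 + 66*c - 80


(1) = r^3 + 3*r^2 + 2*r
(2) = v^4 - 9*v^3 + 20*v^2 - 12*v
(3) = -6*j^2*u^3 - 18*j^2*u^2 + j*u^4 + 3*j*u^3 - 6*j*u^2 - 18*j*u + u^3 + 3*u^2
(4) = (z - 3)*(z + 2)*(z + 4)
(5) = (c - 8)*(c - 5)*(c - 2)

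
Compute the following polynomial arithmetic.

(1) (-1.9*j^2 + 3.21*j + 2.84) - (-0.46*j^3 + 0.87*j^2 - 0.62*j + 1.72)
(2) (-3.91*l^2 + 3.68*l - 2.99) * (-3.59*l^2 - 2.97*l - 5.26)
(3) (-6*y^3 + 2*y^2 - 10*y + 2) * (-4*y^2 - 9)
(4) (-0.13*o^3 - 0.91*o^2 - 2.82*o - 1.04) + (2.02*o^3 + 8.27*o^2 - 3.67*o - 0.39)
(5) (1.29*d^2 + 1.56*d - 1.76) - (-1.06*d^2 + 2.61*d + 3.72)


(1) = 0.46*j^3 - 2.77*j^2 + 3.83*j + 1.12
(2) = 14.0369*l^4 - 1.5985*l^3 + 20.3711*l^2 - 10.4765*l + 15.7274
(3) = 24*y^5 - 8*y^4 + 94*y^3 - 26*y^2 + 90*y - 18
(4) = 1.89*o^3 + 7.36*o^2 - 6.49*o - 1.43
(5) = 2.35*d^2 - 1.05*d - 5.48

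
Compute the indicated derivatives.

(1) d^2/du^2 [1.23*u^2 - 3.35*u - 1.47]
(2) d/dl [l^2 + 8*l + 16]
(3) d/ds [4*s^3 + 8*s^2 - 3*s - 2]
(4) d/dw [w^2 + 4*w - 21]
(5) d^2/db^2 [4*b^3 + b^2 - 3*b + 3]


(1) = 2.46000000000000
(2) = 2*l + 8
(3) = 12*s^2 + 16*s - 3
(4) = 2*w + 4
(5) = 24*b + 2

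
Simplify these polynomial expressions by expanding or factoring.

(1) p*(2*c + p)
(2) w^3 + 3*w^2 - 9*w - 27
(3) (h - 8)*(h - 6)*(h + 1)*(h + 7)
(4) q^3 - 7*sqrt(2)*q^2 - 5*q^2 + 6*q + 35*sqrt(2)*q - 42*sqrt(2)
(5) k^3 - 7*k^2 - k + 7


(1) = 2*c*p + p^2
(2) = (w - 3)*(w + 3)^2
(3) = h^4 - 6*h^3 - 57*h^2 + 286*h + 336
(4) = (q - 3)*(q - 2)*(q - 7*sqrt(2))
(5) = (k - 7)*(k - 1)*(k + 1)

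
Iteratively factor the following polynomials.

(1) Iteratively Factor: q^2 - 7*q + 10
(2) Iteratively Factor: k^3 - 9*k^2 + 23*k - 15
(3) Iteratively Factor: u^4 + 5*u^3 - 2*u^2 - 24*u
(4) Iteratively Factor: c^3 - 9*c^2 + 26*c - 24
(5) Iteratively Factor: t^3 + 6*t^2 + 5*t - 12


(1) = (q - 2)*(q - 5)
(2) = (k - 1)*(k^2 - 8*k + 15) = (k - 5)*(k - 1)*(k - 3)
(3) = (u)*(u^3 + 5*u^2 - 2*u - 24) = u*(u + 4)*(u^2 + u - 6) = u*(u + 3)*(u + 4)*(u - 2)
(4) = (c - 4)*(c^2 - 5*c + 6) = (c - 4)*(c - 3)*(c - 2)
(5) = (t + 3)*(t^2 + 3*t - 4) = (t - 1)*(t + 3)*(t + 4)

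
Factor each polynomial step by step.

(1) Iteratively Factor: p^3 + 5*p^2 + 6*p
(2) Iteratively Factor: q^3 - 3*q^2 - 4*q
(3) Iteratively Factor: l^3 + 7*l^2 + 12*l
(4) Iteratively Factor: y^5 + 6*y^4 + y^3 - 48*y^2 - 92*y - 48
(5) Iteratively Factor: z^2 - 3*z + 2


(1) = (p + 2)*(p^2 + 3*p) = (p + 2)*(p + 3)*(p)
(2) = (q - 4)*(q^2 + q) = (q - 4)*(q + 1)*(q)
(3) = (l)*(l^2 + 7*l + 12) = l*(l + 3)*(l + 4)
(4) = (y - 3)*(y^4 + 9*y^3 + 28*y^2 + 36*y + 16) = (y - 3)*(y + 1)*(y^3 + 8*y^2 + 20*y + 16) = (y - 3)*(y + 1)*(y + 2)*(y^2 + 6*y + 8) = (y - 3)*(y + 1)*(y + 2)*(y + 4)*(y + 2)
(5) = (z - 1)*(z - 2)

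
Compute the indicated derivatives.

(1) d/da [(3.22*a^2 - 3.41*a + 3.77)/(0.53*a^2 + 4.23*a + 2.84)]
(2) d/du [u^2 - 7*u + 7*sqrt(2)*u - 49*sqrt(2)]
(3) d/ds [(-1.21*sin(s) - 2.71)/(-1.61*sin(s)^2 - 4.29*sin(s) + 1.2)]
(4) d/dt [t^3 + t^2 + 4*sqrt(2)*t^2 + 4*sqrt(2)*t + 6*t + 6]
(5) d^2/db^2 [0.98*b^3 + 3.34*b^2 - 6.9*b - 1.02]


(1) = (15.4279*a^2 + 14.2934*a - 25.6315)/(0.2809*a^4 + 4.4838*a^3 + 20.9033*a^2 + 24.0264*a + 8.0656)
(2) = 2*u - 7 + 7*sqrt(2)
(3) = (-8.7262*sin(s) + 0.97405*cos(2*s) - 14.05195)*cos(s)/(1.61*sin(s)^2 + 4.29*sin(s) - 1.2)^2
(4) = 3*t^2 + 2*t + 8*sqrt(2)*t + 4*sqrt(2) + 6
(5) = 5.88*b + 6.68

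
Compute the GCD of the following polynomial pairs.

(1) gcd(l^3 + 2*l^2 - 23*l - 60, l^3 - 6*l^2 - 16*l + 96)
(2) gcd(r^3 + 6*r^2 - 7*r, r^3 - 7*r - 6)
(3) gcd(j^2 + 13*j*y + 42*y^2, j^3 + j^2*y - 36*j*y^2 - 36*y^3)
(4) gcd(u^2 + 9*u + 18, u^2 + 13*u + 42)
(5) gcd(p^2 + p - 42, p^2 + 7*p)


(1) = l + 4
(2) = 1
(3) = j + 6*y
(4) = gcd((u + 3)*(u + 6), (u + 6)*(u + 7)) = u + 6
(5) = p + 7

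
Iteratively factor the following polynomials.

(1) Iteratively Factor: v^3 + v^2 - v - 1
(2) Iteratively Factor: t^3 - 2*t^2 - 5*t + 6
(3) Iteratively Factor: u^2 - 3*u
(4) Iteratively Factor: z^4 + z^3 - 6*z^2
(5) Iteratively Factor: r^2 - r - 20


(1) = (v + 1)*(v^2 - 1) = (v + 1)^2*(v - 1)
(2) = (t - 1)*(t^2 - t - 6) = (t - 3)*(t - 1)*(t + 2)
(3) = (u - 3)*(u)
(4) = (z + 3)*(z^3 - 2*z^2) = (z - 2)*(z + 3)*(z^2) = z*(z - 2)*(z + 3)*(z)
(5) = (r + 4)*(r - 5)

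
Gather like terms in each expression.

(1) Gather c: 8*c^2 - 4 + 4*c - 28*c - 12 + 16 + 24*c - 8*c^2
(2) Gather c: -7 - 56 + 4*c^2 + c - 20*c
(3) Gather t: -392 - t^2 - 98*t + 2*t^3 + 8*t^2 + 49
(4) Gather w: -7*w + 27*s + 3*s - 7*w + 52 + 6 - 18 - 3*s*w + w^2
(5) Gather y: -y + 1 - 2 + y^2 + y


(1) = 0
(2) = 4*c^2 - 19*c - 63
(3) = 2*t^3 + 7*t^2 - 98*t - 343
(4) = 30*s + w^2 + w*(-3*s - 14) + 40
(5) = y^2 - 1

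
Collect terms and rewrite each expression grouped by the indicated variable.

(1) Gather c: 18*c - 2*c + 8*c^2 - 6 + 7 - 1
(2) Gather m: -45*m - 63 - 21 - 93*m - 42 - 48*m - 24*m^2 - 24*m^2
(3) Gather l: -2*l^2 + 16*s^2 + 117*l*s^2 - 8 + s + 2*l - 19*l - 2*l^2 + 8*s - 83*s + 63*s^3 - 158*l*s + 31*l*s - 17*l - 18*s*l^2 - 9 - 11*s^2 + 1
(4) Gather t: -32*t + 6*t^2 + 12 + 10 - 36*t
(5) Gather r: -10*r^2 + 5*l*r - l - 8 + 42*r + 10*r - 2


(1) = 8*c^2 + 16*c
(2) = -48*m^2 - 186*m - 126
(3) = l^2*(-18*s - 4) + l*(117*s^2 - 127*s - 34) + 63*s^3 + 5*s^2 - 74*s - 16
(4) = 6*t^2 - 68*t + 22
(5) = -l - 10*r^2 + r*(5*l + 52) - 10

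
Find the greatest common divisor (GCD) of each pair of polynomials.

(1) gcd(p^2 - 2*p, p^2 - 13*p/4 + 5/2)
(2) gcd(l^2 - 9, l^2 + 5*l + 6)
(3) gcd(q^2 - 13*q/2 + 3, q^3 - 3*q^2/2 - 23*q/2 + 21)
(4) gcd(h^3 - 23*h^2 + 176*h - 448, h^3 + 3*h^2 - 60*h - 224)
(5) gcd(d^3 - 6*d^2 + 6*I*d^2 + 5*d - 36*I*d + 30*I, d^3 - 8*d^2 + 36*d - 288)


(1) = gcd(p*(p - 2), (p - 2)*(p - 5/4)) = p - 2
(2) = l + 3
(3) = gcd((q - 6)*(q - 1/2), (q - 3)*(q - 2)*(q + 7/2)) = 1
(4) = gcd((h - 8)^2*(h - 7), (h - 8)*(h + 4)*(h + 7)) = h - 8
(5) = gcd((d - 5)*(d - 1)*(d + 6*I), (d - 8)*(d - 6*I)*(d + 6*I)) = d + 6*I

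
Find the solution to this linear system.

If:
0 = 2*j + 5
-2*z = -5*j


Then:
j = -5/2
z = -25/4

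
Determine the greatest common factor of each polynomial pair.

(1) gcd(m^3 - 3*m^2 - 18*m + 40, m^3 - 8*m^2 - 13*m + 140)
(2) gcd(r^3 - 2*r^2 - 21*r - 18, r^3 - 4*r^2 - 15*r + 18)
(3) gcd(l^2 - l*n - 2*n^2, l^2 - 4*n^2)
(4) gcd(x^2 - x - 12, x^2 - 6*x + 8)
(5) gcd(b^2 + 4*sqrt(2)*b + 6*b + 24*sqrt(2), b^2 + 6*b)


(1) = m^2 - m - 20
(2) = r^2 - 3*r - 18
(3) = l - 2*n
(4) = x - 4
(5) = b + 6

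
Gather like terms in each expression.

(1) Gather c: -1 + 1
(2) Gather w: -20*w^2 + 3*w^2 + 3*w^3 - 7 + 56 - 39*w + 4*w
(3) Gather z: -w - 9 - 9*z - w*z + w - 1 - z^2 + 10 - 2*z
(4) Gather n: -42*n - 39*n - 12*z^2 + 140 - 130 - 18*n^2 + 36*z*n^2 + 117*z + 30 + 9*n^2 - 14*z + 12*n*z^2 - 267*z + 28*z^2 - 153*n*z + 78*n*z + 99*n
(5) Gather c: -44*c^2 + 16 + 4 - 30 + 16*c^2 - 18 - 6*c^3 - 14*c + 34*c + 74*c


(1) = 0
(2) = 3*w^3 - 17*w^2 - 35*w + 49
(3) = -z^2 + z*(-w - 11)
(4) = n^2*(36*z - 9) + n*(12*z^2 - 75*z + 18) + 16*z^2 - 164*z + 40
(5) = -6*c^3 - 28*c^2 + 94*c - 28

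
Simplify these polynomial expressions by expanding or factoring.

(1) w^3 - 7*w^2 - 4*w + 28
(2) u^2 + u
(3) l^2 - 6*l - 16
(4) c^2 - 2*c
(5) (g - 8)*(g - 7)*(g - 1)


(1) = (w - 7)*(w - 2)*(w + 2)
(2) = u*(u + 1)
(3) = (l - 8)*(l + 2)
(4) = c*(c - 2)
(5) = g^3 - 16*g^2 + 71*g - 56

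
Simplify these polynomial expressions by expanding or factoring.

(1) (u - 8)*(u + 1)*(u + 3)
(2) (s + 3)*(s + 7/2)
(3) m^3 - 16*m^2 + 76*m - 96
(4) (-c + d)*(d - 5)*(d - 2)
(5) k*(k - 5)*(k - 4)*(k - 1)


(1) = u^3 - 4*u^2 - 29*u - 24
(2) = s^2 + 13*s/2 + 21/2
(3) = (m - 8)*(m - 6)*(m - 2)
(4) = -c*d^2 + 7*c*d - 10*c + d^3 - 7*d^2 + 10*d
(5) = k^4 - 10*k^3 + 29*k^2 - 20*k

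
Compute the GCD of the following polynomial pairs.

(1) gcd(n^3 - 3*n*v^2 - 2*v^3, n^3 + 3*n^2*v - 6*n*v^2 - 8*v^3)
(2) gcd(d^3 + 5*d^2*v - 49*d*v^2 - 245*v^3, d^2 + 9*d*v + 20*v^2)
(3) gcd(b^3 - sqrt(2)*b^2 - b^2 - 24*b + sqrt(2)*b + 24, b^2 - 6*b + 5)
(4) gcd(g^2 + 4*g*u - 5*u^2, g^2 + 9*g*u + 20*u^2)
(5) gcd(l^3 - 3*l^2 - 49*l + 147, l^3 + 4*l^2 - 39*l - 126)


(1) = gcd((n - 2*v)*(n + v)^2, (n - 2*v)*(n + v)*(n + 4*v)) = -n^2 + n*v + 2*v^2
(2) = gcd((d - 7*v)*(d + 5*v)*(d + 7*v), (d + 4*v)*(d + 5*v)) = d + 5*v
(3) = gcd((b - 1)*(b - 4*sqrt(2))*(b + 3*sqrt(2)), (b - 5)*(b - 1)) = b - 1
(4) = g + 5*u
(5) = l + 7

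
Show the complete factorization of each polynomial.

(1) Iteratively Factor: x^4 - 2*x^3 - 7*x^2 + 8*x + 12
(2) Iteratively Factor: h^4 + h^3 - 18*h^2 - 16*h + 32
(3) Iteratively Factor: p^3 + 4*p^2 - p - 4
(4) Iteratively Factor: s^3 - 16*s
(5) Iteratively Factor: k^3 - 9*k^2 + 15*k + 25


(1) = (x + 2)*(x^3 - 4*x^2 + x + 6) = (x - 3)*(x + 2)*(x^2 - x - 2) = (x - 3)*(x + 1)*(x + 2)*(x - 2)
(2) = (h - 1)*(h^3 + 2*h^2 - 16*h - 32) = (h - 1)*(h + 4)*(h^2 - 2*h - 8) = (h - 4)*(h - 1)*(h + 4)*(h + 2)
(3) = (p - 1)*(p^2 + 5*p + 4) = (p - 1)*(p + 4)*(p + 1)
(4) = (s - 4)*(s^2 + 4*s) = (s - 4)*(s + 4)*(s)
(5) = (k - 5)*(k^2 - 4*k - 5) = (k - 5)^2*(k + 1)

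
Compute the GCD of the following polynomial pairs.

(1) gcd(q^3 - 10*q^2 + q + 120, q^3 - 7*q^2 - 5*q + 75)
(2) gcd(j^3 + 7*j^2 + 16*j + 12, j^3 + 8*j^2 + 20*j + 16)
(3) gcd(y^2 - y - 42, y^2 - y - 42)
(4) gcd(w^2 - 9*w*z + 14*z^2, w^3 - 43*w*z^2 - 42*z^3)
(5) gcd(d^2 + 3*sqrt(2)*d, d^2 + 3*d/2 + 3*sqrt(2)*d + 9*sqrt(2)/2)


(1) = q^2 - 2*q - 15
(2) = j^2 + 4*j + 4
(3) = gcd((y - 7)*(y + 6), (y - 7)*(y + 6)) = y^2 - y - 42
(4) = gcd((w - 7*z)*(w - 2*z), (w - 7*z)*(w + z)*(w + 6*z)) = -w + 7*z
(5) = d + 3*sqrt(2)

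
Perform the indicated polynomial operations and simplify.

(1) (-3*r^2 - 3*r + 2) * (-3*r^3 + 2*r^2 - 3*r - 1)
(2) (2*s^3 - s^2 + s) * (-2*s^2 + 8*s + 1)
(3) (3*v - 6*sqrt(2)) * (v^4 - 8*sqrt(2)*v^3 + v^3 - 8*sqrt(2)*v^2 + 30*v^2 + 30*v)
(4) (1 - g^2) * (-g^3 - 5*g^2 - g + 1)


(1) = 9*r^5 + 3*r^4 - 3*r^3 + 16*r^2 - 3*r - 2
(2) = -4*s^5 + 18*s^4 - 8*s^3 + 7*s^2 + s
(3) = 3*v^5 - 30*sqrt(2)*v^4 + 3*v^4 - 30*sqrt(2)*v^3 + 186*v^3 - 180*sqrt(2)*v^2 + 186*v^2 - 180*sqrt(2)*v
(4) = g^5 + 5*g^4 - 6*g^2 - g + 1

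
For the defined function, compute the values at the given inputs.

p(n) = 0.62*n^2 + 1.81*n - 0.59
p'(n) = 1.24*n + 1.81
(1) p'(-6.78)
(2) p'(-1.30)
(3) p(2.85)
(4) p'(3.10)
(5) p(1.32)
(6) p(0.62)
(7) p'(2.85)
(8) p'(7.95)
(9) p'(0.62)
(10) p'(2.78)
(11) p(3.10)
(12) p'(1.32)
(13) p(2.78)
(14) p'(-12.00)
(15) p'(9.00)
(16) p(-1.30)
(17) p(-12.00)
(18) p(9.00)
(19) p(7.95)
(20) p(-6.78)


(1) = -6.60
(2) = 0.20
(3) = 9.60
(4) = 5.65
(5) = 2.88
(6) = 0.77
(7) = 5.34
(8) = 11.67
(9) = 2.58
(10) = 5.26
(11) = 10.98
(12) = 3.45
(13) = 9.23
(14) = -13.07
(15) = 12.97
(16) = -1.90
(17) = 66.97
(18) = 65.92
(19) = 52.99
(20) = 15.64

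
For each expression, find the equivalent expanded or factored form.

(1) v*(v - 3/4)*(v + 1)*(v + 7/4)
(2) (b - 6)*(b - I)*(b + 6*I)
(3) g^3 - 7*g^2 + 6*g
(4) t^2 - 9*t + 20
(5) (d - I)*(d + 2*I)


(1) = v^4 + 2*v^3 - 5*v^2/16 - 21*v/16
(2) = b^3 - 6*b^2 + 5*I*b^2 + 6*b - 30*I*b - 36
(3) = g*(g - 6)*(g - 1)
(4) = (t - 5)*(t - 4)
(5) = d^2 + I*d + 2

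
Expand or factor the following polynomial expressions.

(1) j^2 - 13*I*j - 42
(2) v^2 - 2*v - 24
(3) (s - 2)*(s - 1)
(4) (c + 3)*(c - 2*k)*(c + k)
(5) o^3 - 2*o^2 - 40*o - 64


(1) = (j - 7*I)*(j - 6*I)
(2) = (v - 6)*(v + 4)
(3) = s^2 - 3*s + 2
(4) = c^3 - c^2*k + 3*c^2 - 2*c*k^2 - 3*c*k - 6*k^2
(5) = (o - 8)*(o + 2)*(o + 4)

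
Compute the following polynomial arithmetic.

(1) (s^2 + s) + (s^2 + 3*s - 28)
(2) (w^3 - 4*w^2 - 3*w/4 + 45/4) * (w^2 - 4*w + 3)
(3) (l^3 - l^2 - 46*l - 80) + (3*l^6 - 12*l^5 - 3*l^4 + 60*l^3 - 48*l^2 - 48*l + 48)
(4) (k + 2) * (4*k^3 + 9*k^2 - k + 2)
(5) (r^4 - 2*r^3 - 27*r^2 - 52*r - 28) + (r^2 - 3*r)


(1) = 2*s^2 + 4*s - 28
(2) = w^5 - 8*w^4 + 73*w^3/4 + 9*w^2/4 - 189*w/4 + 135/4
(3) = 3*l^6 - 12*l^5 - 3*l^4 + 61*l^3 - 49*l^2 - 94*l - 32
(4) = 4*k^4 + 17*k^3 + 17*k^2 + 4
(5) = r^4 - 2*r^3 - 26*r^2 - 55*r - 28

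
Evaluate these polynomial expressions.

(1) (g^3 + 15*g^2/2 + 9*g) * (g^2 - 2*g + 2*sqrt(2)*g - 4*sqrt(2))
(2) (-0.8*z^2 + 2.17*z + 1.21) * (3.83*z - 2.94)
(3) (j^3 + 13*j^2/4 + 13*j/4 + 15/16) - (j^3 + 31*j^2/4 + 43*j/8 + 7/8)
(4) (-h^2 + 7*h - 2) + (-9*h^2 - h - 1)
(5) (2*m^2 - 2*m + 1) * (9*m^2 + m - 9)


(1) = g^5 + 2*sqrt(2)*g^4 + 11*g^4/2 - 6*g^3 + 11*sqrt(2)*g^3 - 18*g^2 - 12*sqrt(2)*g^2 - 36*sqrt(2)*g
(2) = -3.064*z^3 + 10.6631*z^2 - 1.7455*z - 3.5574
(3) = -9*j^2/2 - 17*j/8 + 1/16
(4) = -10*h^2 + 6*h - 3
(5) = 18*m^4 - 16*m^3 - 11*m^2 + 19*m - 9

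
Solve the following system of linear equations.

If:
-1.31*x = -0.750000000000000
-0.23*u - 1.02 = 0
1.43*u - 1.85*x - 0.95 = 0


Then:
No Solution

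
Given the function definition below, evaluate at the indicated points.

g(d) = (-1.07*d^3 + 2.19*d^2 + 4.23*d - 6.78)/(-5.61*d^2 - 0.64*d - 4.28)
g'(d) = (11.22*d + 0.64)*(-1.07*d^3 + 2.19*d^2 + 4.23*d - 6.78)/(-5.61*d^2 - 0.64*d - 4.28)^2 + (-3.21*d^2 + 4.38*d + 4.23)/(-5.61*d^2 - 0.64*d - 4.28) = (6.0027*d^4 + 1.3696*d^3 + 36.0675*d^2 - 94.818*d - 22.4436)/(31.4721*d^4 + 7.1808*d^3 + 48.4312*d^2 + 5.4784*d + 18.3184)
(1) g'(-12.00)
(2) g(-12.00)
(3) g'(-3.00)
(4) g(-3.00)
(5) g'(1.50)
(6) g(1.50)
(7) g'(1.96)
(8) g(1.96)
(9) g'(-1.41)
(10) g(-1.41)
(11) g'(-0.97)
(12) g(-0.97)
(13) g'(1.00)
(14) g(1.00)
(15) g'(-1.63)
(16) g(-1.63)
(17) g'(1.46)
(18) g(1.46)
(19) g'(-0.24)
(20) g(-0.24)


(1) = 0.20
(2) = -2.62
(3) = 0.37
(4) = -0.55
(5) = -0.15
(6) = -0.05
(7) = 0.04
(8) = -0.07
(9) = 0.96
(10) = 0.37
(11) = 1.35
(12) = 0.88
(13) = -0.67
(14) = 0.14
(15) = 0.80
(16) = 0.18
(17) = -0.18
(18) = -0.04
(19) = 0.12
(20) = 1.72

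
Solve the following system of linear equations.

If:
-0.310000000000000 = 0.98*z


Then:
z = -0.32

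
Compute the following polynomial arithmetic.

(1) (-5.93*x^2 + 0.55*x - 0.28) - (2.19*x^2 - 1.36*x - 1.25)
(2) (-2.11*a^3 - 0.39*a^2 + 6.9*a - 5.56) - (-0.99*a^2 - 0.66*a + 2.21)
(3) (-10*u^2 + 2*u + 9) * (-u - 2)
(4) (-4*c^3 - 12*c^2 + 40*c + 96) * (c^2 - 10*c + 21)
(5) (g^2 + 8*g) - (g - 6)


(1) = -8.12*x^2 + 1.91*x + 0.97
(2) = -2.11*a^3 + 0.6*a^2 + 7.56*a - 7.77
(3) = 10*u^3 + 18*u^2 - 13*u - 18
(4) = -4*c^5 + 28*c^4 + 76*c^3 - 556*c^2 - 120*c + 2016
(5) = g^2 + 7*g + 6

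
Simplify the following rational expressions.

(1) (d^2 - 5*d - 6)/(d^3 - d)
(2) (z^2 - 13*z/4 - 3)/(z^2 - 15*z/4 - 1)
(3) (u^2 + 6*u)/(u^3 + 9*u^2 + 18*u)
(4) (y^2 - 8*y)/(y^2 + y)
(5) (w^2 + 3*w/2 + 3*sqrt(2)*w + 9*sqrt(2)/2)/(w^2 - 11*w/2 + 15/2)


(1) = (d - 6)/(d^2 - d)
(2) = (4*z + 3)/(4*z + 1)
(3) = 1/(u + 3)
(4) = (y - 8)/(y + 1)
(5) = (4*w^2 + w*(6 + 12*sqrt(2)) + 18*sqrt(2))/(4*w^2 - 22*w + 30)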